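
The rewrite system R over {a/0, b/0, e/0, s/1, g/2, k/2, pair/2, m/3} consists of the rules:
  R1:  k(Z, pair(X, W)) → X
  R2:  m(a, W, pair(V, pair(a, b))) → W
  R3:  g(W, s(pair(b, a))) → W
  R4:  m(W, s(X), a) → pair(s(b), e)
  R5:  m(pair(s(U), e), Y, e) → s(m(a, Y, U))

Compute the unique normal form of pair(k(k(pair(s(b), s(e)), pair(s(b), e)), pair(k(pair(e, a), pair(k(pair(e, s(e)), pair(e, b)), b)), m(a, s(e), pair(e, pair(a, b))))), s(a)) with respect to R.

pair(e, s(a))

1. pair(k(k(pair(s(b), s(e)), pair(s(b), e)), pair(k(pair(e, a), pair(k(pair(e, s(e)), pair(e, b)), b)), m(a, s(e), pair(e, pair(a, b))))), s(a))  →  pair(k(pair(e, a), pair(k(pair(e, s(e)), pair(e, b)), b)), s(a))   [R1 at 1]
2. pair(k(pair(e, a), pair(k(pair(e, s(e)), pair(e, b)), b)), s(a))  →  pair(k(pair(e, s(e)), pair(e, b)), s(a))   [R1 at 1]
3. pair(k(pair(e, s(e)), pair(e, b)), s(a))  →  pair(e, s(a))   [R1 at 1]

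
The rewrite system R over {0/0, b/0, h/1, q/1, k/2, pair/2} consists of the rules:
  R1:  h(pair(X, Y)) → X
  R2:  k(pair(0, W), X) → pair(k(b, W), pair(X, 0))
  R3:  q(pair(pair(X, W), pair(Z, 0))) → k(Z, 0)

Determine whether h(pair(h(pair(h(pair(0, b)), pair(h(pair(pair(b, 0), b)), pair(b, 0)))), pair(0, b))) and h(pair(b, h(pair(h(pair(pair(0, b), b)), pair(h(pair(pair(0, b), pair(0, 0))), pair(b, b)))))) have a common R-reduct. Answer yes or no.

Reduce t₁ = h(pair(h(pair(h(pair(0, b)), pair(h(pair(pair(b, 0), b)), pair(b, 0)))), pair(0, b))):
1. h(pair(h(pair(h(pair(0, b)), pair(h(pair(pair(b, 0), b)), pair(b, 0)))), pair(0, b)))  →  h(pair(h(pair(0, b)), pair(h(pair(pair(b, 0), b)), pair(b, 0))))   [R1 at ε]
2. h(pair(h(pair(0, b)), pair(h(pair(pair(b, 0), b)), pair(b, 0))))  →  h(pair(0, b))   [R1 at ε]
3. h(pair(0, b))  →  0   [R1 at ε]

Reduce t₂ = h(pair(b, h(pair(h(pair(pair(0, b), b)), pair(h(pair(pair(0, b), pair(0, 0))), pair(b, b)))))):
1. h(pair(b, h(pair(h(pair(pair(0, b), b)), pair(h(pair(pair(0, b), pair(0, 0))), pair(b, b))))))  →  b   [R1 at ε]

no — NF(t₁) = 0, NF(t₂) = b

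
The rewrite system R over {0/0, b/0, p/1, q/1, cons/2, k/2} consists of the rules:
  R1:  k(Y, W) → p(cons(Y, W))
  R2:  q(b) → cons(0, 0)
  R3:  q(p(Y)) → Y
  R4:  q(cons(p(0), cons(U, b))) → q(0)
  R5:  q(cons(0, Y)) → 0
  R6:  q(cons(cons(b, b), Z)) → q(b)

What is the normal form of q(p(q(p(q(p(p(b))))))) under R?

p(b)

1. q(p(q(p(q(p(p(b)))))))  →  q(p(q(p(p(b)))))   [R3 at ε]
2. q(p(q(p(p(b)))))  →  q(p(p(b)))   [R3 at ε]
3. q(p(p(b)))  →  p(b)   [R3 at ε]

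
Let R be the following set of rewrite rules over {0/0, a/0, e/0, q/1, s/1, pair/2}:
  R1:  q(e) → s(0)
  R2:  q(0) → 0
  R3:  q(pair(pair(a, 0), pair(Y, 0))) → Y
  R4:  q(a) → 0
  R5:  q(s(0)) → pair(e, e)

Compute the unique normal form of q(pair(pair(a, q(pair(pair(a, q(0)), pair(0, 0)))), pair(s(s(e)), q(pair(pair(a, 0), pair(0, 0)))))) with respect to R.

1. q(pair(pair(a, q(pair(pair(a, q(0)), pair(0, 0)))), pair(s(s(e)), q(pair(pair(a, 0), pair(0, 0))))))  →  q(pair(pair(a, q(pair(pair(a, 0), pair(0, 0)))), pair(s(s(e)), q(pair(pair(a, 0), pair(0, 0))))))   [R2 at 1.1.2.1.1.2]
2. q(pair(pair(a, q(pair(pair(a, 0), pair(0, 0)))), pair(s(s(e)), q(pair(pair(a, 0), pair(0, 0))))))  →  q(pair(pair(a, 0), pair(s(s(e)), q(pair(pair(a, 0), pair(0, 0))))))   [R3 at 1.1.2]
3. q(pair(pair(a, 0), pair(s(s(e)), q(pair(pair(a, 0), pair(0, 0))))))  →  q(pair(pair(a, 0), pair(s(s(e)), 0)))   [R3 at 1.2.2]
4. q(pair(pair(a, 0), pair(s(s(e)), 0)))  →  s(s(e))   [R3 at ε]

s(s(e))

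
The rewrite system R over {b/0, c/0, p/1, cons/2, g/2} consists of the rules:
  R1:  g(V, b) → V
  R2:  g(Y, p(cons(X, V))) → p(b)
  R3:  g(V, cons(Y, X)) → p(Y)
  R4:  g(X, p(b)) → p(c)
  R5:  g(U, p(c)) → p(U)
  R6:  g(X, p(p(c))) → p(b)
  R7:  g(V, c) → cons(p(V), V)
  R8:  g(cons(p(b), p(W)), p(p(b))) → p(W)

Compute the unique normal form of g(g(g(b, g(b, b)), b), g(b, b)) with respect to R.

b

1. g(g(g(b, g(b, b)), b), g(b, b))  →  g(g(b, g(b, b)), g(b, b))   [R1 at 1]
2. g(g(b, g(b, b)), g(b, b))  →  g(g(b, b), g(b, b))   [R1 at 1.2]
3. g(g(b, b), g(b, b))  →  g(b, g(b, b))   [R1 at 1]
4. g(b, g(b, b))  →  g(b, b)   [R1 at 2]
5. g(b, b)  →  b   [R1 at ε]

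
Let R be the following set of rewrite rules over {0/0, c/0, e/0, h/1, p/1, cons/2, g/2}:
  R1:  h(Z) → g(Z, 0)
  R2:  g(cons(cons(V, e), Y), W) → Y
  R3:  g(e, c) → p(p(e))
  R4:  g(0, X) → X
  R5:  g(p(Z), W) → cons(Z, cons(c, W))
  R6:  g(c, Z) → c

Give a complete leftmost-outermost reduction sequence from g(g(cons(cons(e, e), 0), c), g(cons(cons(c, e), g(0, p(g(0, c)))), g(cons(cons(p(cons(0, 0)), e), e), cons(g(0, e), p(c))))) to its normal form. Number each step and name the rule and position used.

1. g(g(cons(cons(e, e), 0), c), g(cons(cons(c, e), g(0, p(g(0, c)))), g(cons(cons(p(cons(0, 0)), e), e), cons(g(0, e), p(c)))))  →  g(0, g(cons(cons(c, e), g(0, p(g(0, c)))), g(cons(cons(p(cons(0, 0)), e), e), cons(g(0, e), p(c)))))   [R2 at 1]
2. g(0, g(cons(cons(c, e), g(0, p(g(0, c)))), g(cons(cons(p(cons(0, 0)), e), e), cons(g(0, e), p(c)))))  →  g(cons(cons(c, e), g(0, p(g(0, c)))), g(cons(cons(p(cons(0, 0)), e), e), cons(g(0, e), p(c))))   [R4 at ε]
3. g(cons(cons(c, e), g(0, p(g(0, c)))), g(cons(cons(p(cons(0, 0)), e), e), cons(g(0, e), p(c))))  →  g(0, p(g(0, c)))   [R2 at ε]
4. g(0, p(g(0, c)))  →  p(g(0, c))   [R4 at ε]
5. p(g(0, c))  →  p(c)   [R4 at 1]

p(c)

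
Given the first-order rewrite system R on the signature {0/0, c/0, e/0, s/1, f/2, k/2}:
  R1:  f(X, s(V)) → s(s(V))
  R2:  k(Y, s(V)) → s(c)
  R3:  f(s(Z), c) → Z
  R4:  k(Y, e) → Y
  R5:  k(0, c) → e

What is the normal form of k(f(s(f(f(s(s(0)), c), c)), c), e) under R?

0

1. k(f(s(f(f(s(s(0)), c), c)), c), e)  →  f(s(f(f(s(s(0)), c), c)), c)   [R4 at ε]
2. f(s(f(f(s(s(0)), c), c)), c)  →  f(f(s(s(0)), c), c)   [R3 at ε]
3. f(f(s(s(0)), c), c)  →  f(s(0), c)   [R3 at 1]
4. f(s(0), c)  →  0   [R3 at ε]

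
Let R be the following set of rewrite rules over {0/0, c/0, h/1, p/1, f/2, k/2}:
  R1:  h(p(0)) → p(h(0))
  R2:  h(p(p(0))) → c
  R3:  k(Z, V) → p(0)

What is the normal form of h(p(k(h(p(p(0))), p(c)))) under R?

c

1. h(p(k(h(p(p(0))), p(c))))  →  h(p(p(0)))   [R3 at 1.1]
2. h(p(p(0)))  →  c   [R2 at ε]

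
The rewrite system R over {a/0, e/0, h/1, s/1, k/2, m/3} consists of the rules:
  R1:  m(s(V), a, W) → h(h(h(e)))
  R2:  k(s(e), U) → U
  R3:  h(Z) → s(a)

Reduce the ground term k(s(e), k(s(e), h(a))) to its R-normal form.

s(a)

1. k(s(e), k(s(e), h(a)))  →  k(s(e), h(a))   [R2 at ε]
2. k(s(e), h(a))  →  h(a)   [R2 at ε]
3. h(a)  →  s(a)   [R3 at ε]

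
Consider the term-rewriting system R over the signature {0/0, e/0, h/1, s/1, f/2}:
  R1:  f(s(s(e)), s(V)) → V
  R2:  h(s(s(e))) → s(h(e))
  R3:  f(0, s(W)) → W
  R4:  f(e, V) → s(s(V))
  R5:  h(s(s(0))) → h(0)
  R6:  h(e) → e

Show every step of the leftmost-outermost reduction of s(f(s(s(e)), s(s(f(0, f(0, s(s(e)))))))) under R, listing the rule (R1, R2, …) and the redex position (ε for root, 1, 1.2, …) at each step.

s(s(e))

1. s(f(s(s(e)), s(s(f(0, f(0, s(s(e))))))))  →  s(s(f(0, f(0, s(s(e))))))   [R1 at 1]
2. s(s(f(0, f(0, s(s(e))))))  →  s(s(f(0, s(e))))   [R3 at 1.1.2]
3. s(s(f(0, s(e))))  →  s(s(e))   [R3 at 1.1]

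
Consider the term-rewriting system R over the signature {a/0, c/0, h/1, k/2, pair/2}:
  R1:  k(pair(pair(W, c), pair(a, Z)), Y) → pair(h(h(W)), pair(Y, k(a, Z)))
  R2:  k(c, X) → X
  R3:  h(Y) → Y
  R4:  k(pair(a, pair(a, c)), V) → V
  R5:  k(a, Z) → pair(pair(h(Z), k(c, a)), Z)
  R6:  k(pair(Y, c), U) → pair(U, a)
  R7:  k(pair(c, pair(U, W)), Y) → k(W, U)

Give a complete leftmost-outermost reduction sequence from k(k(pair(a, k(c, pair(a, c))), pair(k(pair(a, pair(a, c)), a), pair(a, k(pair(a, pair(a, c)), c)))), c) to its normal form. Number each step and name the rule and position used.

1. k(k(pair(a, k(c, pair(a, c))), pair(k(pair(a, pair(a, c)), a), pair(a, k(pair(a, pair(a, c)), c)))), c)  →  k(k(pair(a, pair(a, c)), pair(k(pair(a, pair(a, c)), a), pair(a, k(pair(a, pair(a, c)), c)))), c)   [R2 at 1.1.2]
2. k(k(pair(a, pair(a, c)), pair(k(pair(a, pair(a, c)), a), pair(a, k(pair(a, pair(a, c)), c)))), c)  →  k(pair(k(pair(a, pair(a, c)), a), pair(a, k(pair(a, pair(a, c)), c))), c)   [R4 at 1]
3. k(pair(k(pair(a, pair(a, c)), a), pair(a, k(pair(a, pair(a, c)), c))), c)  →  k(pair(a, pair(a, k(pair(a, pair(a, c)), c))), c)   [R4 at 1.1]
4. k(pair(a, pair(a, k(pair(a, pair(a, c)), c))), c)  →  k(pair(a, pair(a, c)), c)   [R4 at 1.2.2]
5. k(pair(a, pair(a, c)), c)  →  c   [R4 at ε]

c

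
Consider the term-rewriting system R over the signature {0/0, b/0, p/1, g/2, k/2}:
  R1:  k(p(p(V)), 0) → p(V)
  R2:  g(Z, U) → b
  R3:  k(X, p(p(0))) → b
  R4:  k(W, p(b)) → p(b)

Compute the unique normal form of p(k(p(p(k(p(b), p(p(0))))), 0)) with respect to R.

1. p(k(p(p(k(p(b), p(p(0))))), 0))  →  p(p(k(p(b), p(p(0)))))   [R1 at 1]
2. p(p(k(p(b), p(p(0)))))  →  p(p(b))   [R3 at 1.1]

p(p(b))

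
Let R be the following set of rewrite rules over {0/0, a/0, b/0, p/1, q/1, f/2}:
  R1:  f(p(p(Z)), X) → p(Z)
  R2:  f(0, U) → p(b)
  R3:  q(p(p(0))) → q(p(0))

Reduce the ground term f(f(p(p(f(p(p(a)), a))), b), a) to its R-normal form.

p(a)

1. f(f(p(p(f(p(p(a)), a))), b), a)  →  f(p(f(p(p(a)), a)), a)   [R1 at 1]
2. f(p(f(p(p(a)), a)), a)  →  f(p(p(a)), a)   [R1 at 1.1]
3. f(p(p(a)), a)  →  p(a)   [R1 at ε]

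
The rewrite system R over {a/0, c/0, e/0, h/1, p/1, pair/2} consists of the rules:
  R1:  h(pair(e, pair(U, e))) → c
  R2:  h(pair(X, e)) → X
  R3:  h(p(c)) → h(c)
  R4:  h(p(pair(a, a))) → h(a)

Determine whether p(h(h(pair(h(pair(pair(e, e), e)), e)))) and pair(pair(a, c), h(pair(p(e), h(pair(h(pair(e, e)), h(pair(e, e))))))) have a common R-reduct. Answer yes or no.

no — NF(t₁) = p(e), NF(t₂) = pair(pair(a, c), p(e))

Reduce t₁ = p(h(h(pair(h(pair(pair(e, e), e)), e)))):
1. p(h(h(pair(h(pair(pair(e, e), e)), e))))  →  p(h(h(pair(pair(e, e), e))))   [R2 at 1.1]
2. p(h(h(pair(pair(e, e), e))))  →  p(h(pair(e, e)))   [R2 at 1.1]
3. p(h(pair(e, e)))  →  p(e)   [R2 at 1]

Reduce t₂ = pair(pair(a, c), h(pair(p(e), h(pair(h(pair(e, e)), h(pair(e, e))))))):
1. pair(pair(a, c), h(pair(p(e), h(pair(h(pair(e, e)), h(pair(e, e)))))))  →  pair(pair(a, c), h(pair(p(e), h(pair(e, h(pair(e, e)))))))   [R2 at 2.1.2.1.1]
2. pair(pair(a, c), h(pair(p(e), h(pair(e, h(pair(e, e)))))))  →  pair(pair(a, c), h(pair(p(e), h(pair(e, e)))))   [R2 at 2.1.2.1.2]
3. pair(pair(a, c), h(pair(p(e), h(pair(e, e)))))  →  pair(pair(a, c), h(pair(p(e), e)))   [R2 at 2.1.2]
4. pair(pair(a, c), h(pair(p(e), e)))  →  pair(pair(a, c), p(e))   [R2 at 2]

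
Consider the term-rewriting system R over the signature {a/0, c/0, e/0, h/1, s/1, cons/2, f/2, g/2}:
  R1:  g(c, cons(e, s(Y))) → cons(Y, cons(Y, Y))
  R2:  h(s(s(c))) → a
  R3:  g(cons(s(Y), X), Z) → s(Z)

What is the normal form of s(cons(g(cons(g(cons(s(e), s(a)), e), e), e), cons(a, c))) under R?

1. s(cons(g(cons(g(cons(s(e), s(a)), e), e), e), cons(a, c)))  →  s(cons(g(cons(s(e), e), e), cons(a, c)))   [R3 at 1.1.1.1]
2. s(cons(g(cons(s(e), e), e), cons(a, c)))  →  s(cons(s(e), cons(a, c)))   [R3 at 1.1]

s(cons(s(e), cons(a, c)))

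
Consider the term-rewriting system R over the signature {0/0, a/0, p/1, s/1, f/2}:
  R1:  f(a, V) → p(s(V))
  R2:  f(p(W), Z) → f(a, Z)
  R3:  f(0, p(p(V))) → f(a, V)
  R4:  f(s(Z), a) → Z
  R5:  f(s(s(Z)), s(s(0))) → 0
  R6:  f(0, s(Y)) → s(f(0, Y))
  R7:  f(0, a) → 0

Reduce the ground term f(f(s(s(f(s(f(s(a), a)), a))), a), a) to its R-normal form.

a

1. f(f(s(s(f(s(f(s(a), a)), a))), a), a)  →  f(s(f(s(f(s(a), a)), a)), a)   [R4 at 1]
2. f(s(f(s(f(s(a), a)), a)), a)  →  f(s(f(s(a), a)), a)   [R4 at ε]
3. f(s(f(s(a), a)), a)  →  f(s(a), a)   [R4 at ε]
4. f(s(a), a)  →  a   [R4 at ε]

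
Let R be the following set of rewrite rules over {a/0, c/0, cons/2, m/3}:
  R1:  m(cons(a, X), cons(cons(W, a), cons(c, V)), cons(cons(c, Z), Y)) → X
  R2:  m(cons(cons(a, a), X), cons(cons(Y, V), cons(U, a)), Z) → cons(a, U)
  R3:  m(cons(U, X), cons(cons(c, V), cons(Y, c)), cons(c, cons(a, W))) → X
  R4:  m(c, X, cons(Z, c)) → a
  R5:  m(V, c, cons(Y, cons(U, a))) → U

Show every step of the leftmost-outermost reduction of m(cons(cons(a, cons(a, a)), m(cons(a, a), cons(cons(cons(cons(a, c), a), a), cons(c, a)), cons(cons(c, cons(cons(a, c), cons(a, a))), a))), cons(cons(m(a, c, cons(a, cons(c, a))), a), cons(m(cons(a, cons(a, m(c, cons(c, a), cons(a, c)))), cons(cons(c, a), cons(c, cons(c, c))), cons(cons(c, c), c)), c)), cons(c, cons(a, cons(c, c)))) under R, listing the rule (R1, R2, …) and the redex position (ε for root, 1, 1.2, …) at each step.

1. m(cons(cons(a, cons(a, a)), m(cons(a, a), cons(cons(cons(cons(a, c), a), a), cons(c, a)), cons(cons(c, cons(cons(a, c), cons(a, a))), a))), cons(cons(m(a, c, cons(a, cons(c, a))), a), cons(m(cons(a, cons(a, m(c, cons(c, a), cons(a, c)))), cons(cons(c, a), cons(c, cons(c, c))), cons(cons(c, c), c)), c)), cons(c, cons(a, cons(c, c))))  →  m(cons(cons(a, cons(a, a)), a), cons(cons(m(a, c, cons(a, cons(c, a))), a), cons(m(cons(a, cons(a, m(c, cons(c, a), cons(a, c)))), cons(cons(c, a), cons(c, cons(c, c))), cons(cons(c, c), c)), c)), cons(c, cons(a, cons(c, c))))   [R1 at 1.2]
2. m(cons(cons(a, cons(a, a)), a), cons(cons(m(a, c, cons(a, cons(c, a))), a), cons(m(cons(a, cons(a, m(c, cons(c, a), cons(a, c)))), cons(cons(c, a), cons(c, cons(c, c))), cons(cons(c, c), c)), c)), cons(c, cons(a, cons(c, c))))  →  m(cons(cons(a, cons(a, a)), a), cons(cons(c, a), cons(m(cons(a, cons(a, m(c, cons(c, a), cons(a, c)))), cons(cons(c, a), cons(c, cons(c, c))), cons(cons(c, c), c)), c)), cons(c, cons(a, cons(c, c))))   [R5 at 2.1.1]
3. m(cons(cons(a, cons(a, a)), a), cons(cons(c, a), cons(m(cons(a, cons(a, m(c, cons(c, a), cons(a, c)))), cons(cons(c, a), cons(c, cons(c, c))), cons(cons(c, c), c)), c)), cons(c, cons(a, cons(c, c))))  →  a   [R3 at ε]

a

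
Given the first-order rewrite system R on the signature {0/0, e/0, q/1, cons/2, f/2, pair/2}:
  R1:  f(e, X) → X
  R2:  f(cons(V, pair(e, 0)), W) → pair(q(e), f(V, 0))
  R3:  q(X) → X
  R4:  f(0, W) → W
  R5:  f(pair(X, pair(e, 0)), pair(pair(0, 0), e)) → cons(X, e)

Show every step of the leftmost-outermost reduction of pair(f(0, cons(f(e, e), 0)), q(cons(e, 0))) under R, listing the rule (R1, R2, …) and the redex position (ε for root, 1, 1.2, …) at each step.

1. pair(f(0, cons(f(e, e), 0)), q(cons(e, 0)))  →  pair(cons(f(e, e), 0), q(cons(e, 0)))   [R4 at 1]
2. pair(cons(f(e, e), 0), q(cons(e, 0)))  →  pair(cons(e, 0), q(cons(e, 0)))   [R1 at 1.1]
3. pair(cons(e, 0), q(cons(e, 0)))  →  pair(cons(e, 0), cons(e, 0))   [R3 at 2]

pair(cons(e, 0), cons(e, 0))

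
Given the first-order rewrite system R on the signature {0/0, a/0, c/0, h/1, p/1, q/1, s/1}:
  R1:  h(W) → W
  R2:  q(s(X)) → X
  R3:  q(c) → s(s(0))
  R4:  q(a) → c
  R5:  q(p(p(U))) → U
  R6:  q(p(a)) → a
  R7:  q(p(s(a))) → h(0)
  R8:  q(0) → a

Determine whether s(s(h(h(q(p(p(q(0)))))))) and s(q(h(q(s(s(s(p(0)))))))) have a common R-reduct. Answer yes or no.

Reduce t₁ = s(s(h(h(q(p(p(q(0)))))))):
1. s(s(h(h(q(p(p(q(0))))))))  →  s(s(h(q(p(p(q(0)))))))   [R1 at 1.1]
2. s(s(h(q(p(p(q(0)))))))  →  s(s(q(p(p(q(0))))))   [R1 at 1.1]
3. s(s(q(p(p(q(0))))))  →  s(s(q(0)))   [R5 at 1.1]
4. s(s(q(0)))  →  s(s(a))   [R8 at 1.1]

Reduce t₂ = s(q(h(q(s(s(s(p(0)))))))):
1. s(q(h(q(s(s(s(p(0))))))))  →  s(q(q(s(s(s(p(0)))))))   [R1 at 1.1]
2. s(q(q(s(s(s(p(0)))))))  →  s(q(s(s(p(0)))))   [R2 at 1.1]
3. s(q(s(s(p(0)))))  →  s(s(p(0)))   [R2 at 1]

no — NF(t₁) = s(s(a)), NF(t₂) = s(s(p(0)))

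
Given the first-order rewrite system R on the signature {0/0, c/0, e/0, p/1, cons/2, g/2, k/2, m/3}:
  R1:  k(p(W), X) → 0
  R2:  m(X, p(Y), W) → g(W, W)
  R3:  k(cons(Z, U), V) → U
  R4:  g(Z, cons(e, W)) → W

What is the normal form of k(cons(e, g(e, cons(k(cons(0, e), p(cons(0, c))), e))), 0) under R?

e

1. k(cons(e, g(e, cons(k(cons(0, e), p(cons(0, c))), e))), 0)  →  g(e, cons(k(cons(0, e), p(cons(0, c))), e))   [R3 at ε]
2. g(e, cons(k(cons(0, e), p(cons(0, c))), e))  →  g(e, cons(e, e))   [R3 at 2.1]
3. g(e, cons(e, e))  →  e   [R4 at ε]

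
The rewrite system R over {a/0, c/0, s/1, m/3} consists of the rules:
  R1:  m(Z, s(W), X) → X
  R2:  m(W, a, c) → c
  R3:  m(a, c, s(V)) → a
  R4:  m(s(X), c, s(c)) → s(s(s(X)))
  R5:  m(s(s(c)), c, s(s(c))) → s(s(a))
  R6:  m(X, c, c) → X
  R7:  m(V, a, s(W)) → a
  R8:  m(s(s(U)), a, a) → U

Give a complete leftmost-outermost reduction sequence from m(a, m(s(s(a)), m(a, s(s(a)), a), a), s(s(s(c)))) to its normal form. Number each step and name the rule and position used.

a

1. m(a, m(s(s(a)), m(a, s(s(a)), a), a), s(s(s(c))))  →  m(a, m(s(s(a)), a, a), s(s(s(c))))   [R1 at 2.2]
2. m(a, m(s(s(a)), a, a), s(s(s(c))))  →  m(a, a, s(s(s(c))))   [R8 at 2]
3. m(a, a, s(s(s(c))))  →  a   [R7 at ε]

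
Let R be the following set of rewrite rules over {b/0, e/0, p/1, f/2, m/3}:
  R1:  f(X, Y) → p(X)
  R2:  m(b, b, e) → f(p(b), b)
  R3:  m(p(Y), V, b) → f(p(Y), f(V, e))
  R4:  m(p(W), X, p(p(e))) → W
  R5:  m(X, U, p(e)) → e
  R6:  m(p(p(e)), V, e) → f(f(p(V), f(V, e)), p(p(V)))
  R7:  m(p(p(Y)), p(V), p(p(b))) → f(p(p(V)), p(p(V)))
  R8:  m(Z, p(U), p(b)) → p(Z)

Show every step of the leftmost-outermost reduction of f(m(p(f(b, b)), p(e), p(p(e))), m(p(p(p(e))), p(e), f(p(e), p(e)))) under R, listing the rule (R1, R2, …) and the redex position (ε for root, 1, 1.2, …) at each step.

1. f(m(p(f(b, b)), p(e), p(p(e))), m(p(p(p(e))), p(e), f(p(e), p(e))))  →  p(m(p(f(b, b)), p(e), p(p(e))))   [R1 at ε]
2. p(m(p(f(b, b)), p(e), p(p(e))))  →  p(f(b, b))   [R4 at 1]
3. p(f(b, b))  →  p(p(b))   [R1 at 1]

p(p(b))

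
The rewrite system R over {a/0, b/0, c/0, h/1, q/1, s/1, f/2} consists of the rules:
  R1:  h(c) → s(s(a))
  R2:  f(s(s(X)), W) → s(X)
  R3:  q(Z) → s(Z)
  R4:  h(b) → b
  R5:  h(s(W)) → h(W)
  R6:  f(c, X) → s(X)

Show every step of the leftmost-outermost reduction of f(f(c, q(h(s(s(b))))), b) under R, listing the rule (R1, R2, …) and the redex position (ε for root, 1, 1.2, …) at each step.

s(b)

1. f(f(c, q(h(s(s(b))))), b)  →  f(s(q(h(s(s(b))))), b)   [R6 at 1]
2. f(s(q(h(s(s(b))))), b)  →  f(s(s(h(s(s(b))))), b)   [R3 at 1.1]
3. f(s(s(h(s(s(b))))), b)  →  s(h(s(s(b))))   [R2 at ε]
4. s(h(s(s(b))))  →  s(h(s(b)))   [R5 at 1]
5. s(h(s(b)))  →  s(h(b))   [R5 at 1]
6. s(h(b))  →  s(b)   [R4 at 1]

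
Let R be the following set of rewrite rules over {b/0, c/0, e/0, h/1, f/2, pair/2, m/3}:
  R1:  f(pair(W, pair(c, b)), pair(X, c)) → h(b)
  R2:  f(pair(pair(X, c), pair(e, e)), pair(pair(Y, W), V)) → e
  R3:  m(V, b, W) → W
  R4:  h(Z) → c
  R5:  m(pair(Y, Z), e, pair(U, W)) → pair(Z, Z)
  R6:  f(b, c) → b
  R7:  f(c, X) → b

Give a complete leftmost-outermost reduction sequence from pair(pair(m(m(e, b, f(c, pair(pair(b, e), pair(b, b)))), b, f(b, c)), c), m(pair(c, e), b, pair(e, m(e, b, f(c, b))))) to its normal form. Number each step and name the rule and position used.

pair(pair(b, c), pair(e, b))

1. pair(pair(m(m(e, b, f(c, pair(pair(b, e), pair(b, b)))), b, f(b, c)), c), m(pair(c, e), b, pair(e, m(e, b, f(c, b)))))  →  pair(pair(f(b, c), c), m(pair(c, e), b, pair(e, m(e, b, f(c, b)))))   [R3 at 1.1]
2. pair(pair(f(b, c), c), m(pair(c, e), b, pair(e, m(e, b, f(c, b)))))  →  pair(pair(b, c), m(pair(c, e), b, pair(e, m(e, b, f(c, b)))))   [R6 at 1.1]
3. pair(pair(b, c), m(pair(c, e), b, pair(e, m(e, b, f(c, b)))))  →  pair(pair(b, c), pair(e, m(e, b, f(c, b))))   [R3 at 2]
4. pair(pair(b, c), pair(e, m(e, b, f(c, b))))  →  pair(pair(b, c), pair(e, f(c, b)))   [R3 at 2.2]
5. pair(pair(b, c), pair(e, f(c, b)))  →  pair(pair(b, c), pair(e, b))   [R7 at 2.2]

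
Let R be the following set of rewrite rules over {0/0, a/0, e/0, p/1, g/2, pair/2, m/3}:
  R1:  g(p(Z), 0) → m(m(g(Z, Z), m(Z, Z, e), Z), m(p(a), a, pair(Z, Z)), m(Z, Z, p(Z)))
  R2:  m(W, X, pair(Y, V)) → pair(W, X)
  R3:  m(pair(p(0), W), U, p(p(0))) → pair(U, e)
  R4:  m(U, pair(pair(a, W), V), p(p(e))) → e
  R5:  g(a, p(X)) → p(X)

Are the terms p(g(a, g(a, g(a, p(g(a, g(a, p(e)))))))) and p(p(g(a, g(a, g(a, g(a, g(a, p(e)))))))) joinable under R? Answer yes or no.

yes — NF(t₁) = p(p(p(e))), NF(t₂) = p(p(p(e)))

Reduce t₁ = p(g(a, g(a, g(a, p(g(a, g(a, p(e)))))))):
1. p(g(a, g(a, g(a, p(g(a, g(a, p(e))))))))  →  p(g(a, g(a, p(g(a, g(a, p(e)))))))   [R5 at 1.2.2]
2. p(g(a, g(a, p(g(a, g(a, p(e)))))))  →  p(g(a, p(g(a, g(a, p(e))))))   [R5 at 1.2]
3. p(g(a, p(g(a, g(a, p(e))))))  →  p(p(g(a, g(a, p(e)))))   [R5 at 1]
4. p(p(g(a, g(a, p(e)))))  →  p(p(g(a, p(e))))   [R5 at 1.1.2]
5. p(p(g(a, p(e))))  →  p(p(p(e)))   [R5 at 1.1]

Reduce t₂ = p(p(g(a, g(a, g(a, g(a, g(a, p(e)))))))):
1. p(p(g(a, g(a, g(a, g(a, g(a, p(e))))))))  →  p(p(g(a, g(a, g(a, g(a, p(e)))))))   [R5 at 1.1.2.2.2.2]
2. p(p(g(a, g(a, g(a, g(a, p(e)))))))  →  p(p(g(a, g(a, g(a, p(e))))))   [R5 at 1.1.2.2.2]
3. p(p(g(a, g(a, g(a, p(e))))))  →  p(p(g(a, g(a, p(e)))))   [R5 at 1.1.2.2]
4. p(p(g(a, g(a, p(e)))))  →  p(p(g(a, p(e))))   [R5 at 1.1.2]
5. p(p(g(a, p(e))))  →  p(p(p(e)))   [R5 at 1.1]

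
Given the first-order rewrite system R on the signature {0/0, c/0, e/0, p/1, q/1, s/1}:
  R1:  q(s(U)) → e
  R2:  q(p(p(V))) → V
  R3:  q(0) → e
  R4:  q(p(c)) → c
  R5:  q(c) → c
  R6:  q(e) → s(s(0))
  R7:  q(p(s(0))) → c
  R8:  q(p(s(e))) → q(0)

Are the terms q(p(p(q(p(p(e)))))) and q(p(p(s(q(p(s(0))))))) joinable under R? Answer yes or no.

Reduce t₁ = q(p(p(q(p(p(e)))))):
1. q(p(p(q(p(p(e))))))  →  q(p(p(e)))   [R2 at ε]
2. q(p(p(e)))  →  e   [R2 at ε]

Reduce t₂ = q(p(p(s(q(p(s(0))))))):
1. q(p(p(s(q(p(s(0)))))))  →  s(q(p(s(0))))   [R2 at ε]
2. s(q(p(s(0))))  →  s(c)   [R7 at 1]

no — NF(t₁) = e, NF(t₂) = s(c)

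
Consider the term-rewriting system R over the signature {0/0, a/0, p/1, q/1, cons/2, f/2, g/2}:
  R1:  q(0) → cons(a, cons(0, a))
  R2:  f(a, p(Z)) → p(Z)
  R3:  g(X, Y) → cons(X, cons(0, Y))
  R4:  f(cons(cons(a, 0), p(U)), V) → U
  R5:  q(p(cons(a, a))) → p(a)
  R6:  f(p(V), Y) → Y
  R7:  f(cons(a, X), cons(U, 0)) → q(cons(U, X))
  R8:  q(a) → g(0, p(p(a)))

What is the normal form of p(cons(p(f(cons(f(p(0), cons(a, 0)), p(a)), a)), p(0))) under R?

1. p(cons(p(f(cons(f(p(0), cons(a, 0)), p(a)), a)), p(0)))  →  p(cons(p(f(cons(cons(a, 0), p(a)), a)), p(0)))   [R6 at 1.1.1.1.1]
2. p(cons(p(f(cons(cons(a, 0), p(a)), a)), p(0)))  →  p(cons(p(a), p(0)))   [R4 at 1.1.1]

p(cons(p(a), p(0)))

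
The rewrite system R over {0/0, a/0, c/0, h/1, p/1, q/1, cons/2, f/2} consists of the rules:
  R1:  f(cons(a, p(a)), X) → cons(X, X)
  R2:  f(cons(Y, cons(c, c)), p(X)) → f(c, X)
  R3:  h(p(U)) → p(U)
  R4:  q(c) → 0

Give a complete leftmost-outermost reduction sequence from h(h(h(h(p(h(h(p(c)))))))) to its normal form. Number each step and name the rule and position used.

p(p(c))

1. h(h(h(h(p(h(h(p(c))))))))  →  h(h(h(p(h(h(p(c)))))))   [R3 at 1.1.1]
2. h(h(h(p(h(h(p(c)))))))  →  h(h(p(h(h(p(c))))))   [R3 at 1.1]
3. h(h(p(h(h(p(c))))))  →  h(p(h(h(p(c)))))   [R3 at 1]
4. h(p(h(h(p(c)))))  →  p(h(h(p(c))))   [R3 at ε]
5. p(h(h(p(c))))  →  p(h(p(c)))   [R3 at 1.1]
6. p(h(p(c)))  →  p(p(c))   [R3 at 1]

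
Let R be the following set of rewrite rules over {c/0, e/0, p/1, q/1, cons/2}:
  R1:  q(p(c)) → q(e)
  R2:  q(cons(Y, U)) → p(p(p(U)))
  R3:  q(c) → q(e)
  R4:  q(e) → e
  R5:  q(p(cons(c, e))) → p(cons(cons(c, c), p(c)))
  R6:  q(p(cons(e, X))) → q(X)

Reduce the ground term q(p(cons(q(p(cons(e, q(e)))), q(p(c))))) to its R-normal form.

e

1. q(p(cons(q(p(cons(e, q(e)))), q(p(c)))))  →  q(p(cons(q(q(e)), q(p(c)))))   [R6 at 1.1.1]
2. q(p(cons(q(q(e)), q(p(c)))))  →  q(p(cons(q(e), q(p(c)))))   [R4 at 1.1.1.1]
3. q(p(cons(q(e), q(p(c)))))  →  q(p(cons(e, q(p(c)))))   [R4 at 1.1.1]
4. q(p(cons(e, q(p(c)))))  →  q(q(p(c)))   [R6 at ε]
5. q(q(p(c)))  →  q(q(e))   [R1 at 1]
6. q(q(e))  →  q(e)   [R4 at 1]
7. q(e)  →  e   [R4 at ε]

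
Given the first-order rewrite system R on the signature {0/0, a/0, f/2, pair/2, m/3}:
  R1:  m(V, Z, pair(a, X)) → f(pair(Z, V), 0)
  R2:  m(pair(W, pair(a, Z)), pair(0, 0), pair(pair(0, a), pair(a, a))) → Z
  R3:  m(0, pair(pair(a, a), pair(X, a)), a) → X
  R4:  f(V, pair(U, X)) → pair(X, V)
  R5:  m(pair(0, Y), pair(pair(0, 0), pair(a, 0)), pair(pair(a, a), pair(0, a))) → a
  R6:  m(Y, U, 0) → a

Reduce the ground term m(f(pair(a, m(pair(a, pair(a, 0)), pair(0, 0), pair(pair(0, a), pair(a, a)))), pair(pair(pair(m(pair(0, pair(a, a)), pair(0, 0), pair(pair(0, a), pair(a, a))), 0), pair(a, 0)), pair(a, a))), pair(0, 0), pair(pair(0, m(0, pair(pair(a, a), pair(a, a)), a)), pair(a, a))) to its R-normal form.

1. m(f(pair(a, m(pair(a, pair(a, 0)), pair(0, 0), pair(pair(0, a), pair(a, a)))), pair(pair(pair(m(pair(0, pair(a, a)), pair(0, 0), pair(pair(0, a), pair(a, a))), 0), pair(a, 0)), pair(a, a))), pair(0, 0), pair(pair(0, m(0, pair(pair(a, a), pair(a, a)), a)), pair(a, a)))  →  m(pair(pair(a, a), pair(a, m(pair(a, pair(a, 0)), pair(0, 0), pair(pair(0, a), pair(a, a))))), pair(0, 0), pair(pair(0, m(0, pair(pair(a, a), pair(a, a)), a)), pair(a, a)))   [R4 at 1]
2. m(pair(pair(a, a), pair(a, m(pair(a, pair(a, 0)), pair(0, 0), pair(pair(0, a), pair(a, a))))), pair(0, 0), pair(pair(0, m(0, pair(pair(a, a), pair(a, a)), a)), pair(a, a)))  →  m(pair(pair(a, a), pair(a, 0)), pair(0, 0), pair(pair(0, m(0, pair(pair(a, a), pair(a, a)), a)), pair(a, a)))   [R2 at 1.2.2]
3. m(pair(pair(a, a), pair(a, 0)), pair(0, 0), pair(pair(0, m(0, pair(pair(a, a), pair(a, a)), a)), pair(a, a)))  →  m(pair(pair(a, a), pair(a, 0)), pair(0, 0), pair(pair(0, a), pair(a, a)))   [R3 at 3.1.2]
4. m(pair(pair(a, a), pair(a, 0)), pair(0, 0), pair(pair(0, a), pair(a, a)))  →  0   [R2 at ε]

0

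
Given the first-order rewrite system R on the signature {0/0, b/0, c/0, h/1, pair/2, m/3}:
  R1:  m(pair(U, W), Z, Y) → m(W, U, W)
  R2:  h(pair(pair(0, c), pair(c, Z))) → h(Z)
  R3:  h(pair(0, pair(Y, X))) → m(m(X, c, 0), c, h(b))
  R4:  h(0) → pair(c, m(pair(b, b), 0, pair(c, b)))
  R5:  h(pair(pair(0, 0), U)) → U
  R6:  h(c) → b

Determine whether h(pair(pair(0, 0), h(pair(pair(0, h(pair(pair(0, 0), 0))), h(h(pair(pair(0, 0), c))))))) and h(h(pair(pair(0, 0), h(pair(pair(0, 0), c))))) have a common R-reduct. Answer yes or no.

yes — NF(t₁) = b, NF(t₂) = b

Reduce t₁ = h(pair(pair(0, 0), h(pair(pair(0, h(pair(pair(0, 0), 0))), h(h(pair(pair(0, 0), c))))))):
1. h(pair(pair(0, 0), h(pair(pair(0, h(pair(pair(0, 0), 0))), h(h(pair(pair(0, 0), c)))))))  →  h(pair(pair(0, h(pair(pair(0, 0), 0))), h(h(pair(pair(0, 0), c)))))   [R5 at ε]
2. h(pair(pair(0, h(pair(pair(0, 0), 0))), h(h(pair(pair(0, 0), c)))))  →  h(pair(pair(0, 0), h(h(pair(pair(0, 0), c)))))   [R5 at 1.1.2]
3. h(pair(pair(0, 0), h(h(pair(pair(0, 0), c)))))  →  h(h(pair(pair(0, 0), c)))   [R5 at ε]
4. h(h(pair(pair(0, 0), c)))  →  h(c)   [R5 at 1]
5. h(c)  →  b   [R6 at ε]

Reduce t₂ = h(h(pair(pair(0, 0), h(pair(pair(0, 0), c))))):
1. h(h(pair(pair(0, 0), h(pair(pair(0, 0), c)))))  →  h(h(pair(pair(0, 0), c)))   [R5 at 1]
2. h(h(pair(pair(0, 0), c)))  →  h(c)   [R5 at 1]
3. h(c)  →  b   [R6 at ε]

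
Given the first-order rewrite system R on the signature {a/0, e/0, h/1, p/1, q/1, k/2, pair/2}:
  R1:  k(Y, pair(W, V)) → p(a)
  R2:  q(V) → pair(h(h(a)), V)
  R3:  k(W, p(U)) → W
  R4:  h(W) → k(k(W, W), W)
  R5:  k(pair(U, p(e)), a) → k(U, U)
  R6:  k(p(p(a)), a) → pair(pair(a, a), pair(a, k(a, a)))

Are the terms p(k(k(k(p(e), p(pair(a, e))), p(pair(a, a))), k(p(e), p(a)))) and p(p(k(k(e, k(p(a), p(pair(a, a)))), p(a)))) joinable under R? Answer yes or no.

Reduce t₁ = p(k(k(k(p(e), p(pair(a, e))), p(pair(a, a))), k(p(e), p(a)))):
1. p(k(k(k(p(e), p(pair(a, e))), p(pair(a, a))), k(p(e), p(a))))  →  p(k(k(p(e), p(pair(a, e))), k(p(e), p(a))))   [R3 at 1.1]
2. p(k(k(p(e), p(pair(a, e))), k(p(e), p(a))))  →  p(k(p(e), k(p(e), p(a))))   [R3 at 1.1]
3. p(k(p(e), k(p(e), p(a))))  →  p(k(p(e), p(e)))   [R3 at 1.2]
4. p(k(p(e), p(e)))  →  p(p(e))   [R3 at 1]

Reduce t₂ = p(p(k(k(e, k(p(a), p(pair(a, a)))), p(a)))):
1. p(p(k(k(e, k(p(a), p(pair(a, a)))), p(a))))  →  p(p(k(e, k(p(a), p(pair(a, a))))))   [R3 at 1.1]
2. p(p(k(e, k(p(a), p(pair(a, a))))))  →  p(p(k(e, p(a))))   [R3 at 1.1.2]
3. p(p(k(e, p(a))))  →  p(p(e))   [R3 at 1.1]

yes — NF(t₁) = p(p(e)), NF(t₂) = p(p(e))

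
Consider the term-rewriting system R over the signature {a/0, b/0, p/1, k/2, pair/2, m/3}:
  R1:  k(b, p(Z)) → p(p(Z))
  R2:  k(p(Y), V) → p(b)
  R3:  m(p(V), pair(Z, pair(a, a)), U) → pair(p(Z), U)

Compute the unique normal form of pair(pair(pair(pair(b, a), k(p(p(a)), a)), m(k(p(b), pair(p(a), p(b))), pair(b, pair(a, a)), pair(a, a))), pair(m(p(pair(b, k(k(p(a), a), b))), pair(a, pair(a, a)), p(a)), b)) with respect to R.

pair(pair(pair(pair(b, a), p(b)), pair(p(b), pair(a, a))), pair(pair(p(a), p(a)), b))

1. pair(pair(pair(pair(b, a), k(p(p(a)), a)), m(k(p(b), pair(p(a), p(b))), pair(b, pair(a, a)), pair(a, a))), pair(m(p(pair(b, k(k(p(a), a), b))), pair(a, pair(a, a)), p(a)), b))  →  pair(pair(pair(pair(b, a), p(b)), m(k(p(b), pair(p(a), p(b))), pair(b, pair(a, a)), pair(a, a))), pair(m(p(pair(b, k(k(p(a), a), b))), pair(a, pair(a, a)), p(a)), b))   [R2 at 1.1.2]
2. pair(pair(pair(pair(b, a), p(b)), m(k(p(b), pair(p(a), p(b))), pair(b, pair(a, a)), pair(a, a))), pair(m(p(pair(b, k(k(p(a), a), b))), pair(a, pair(a, a)), p(a)), b))  →  pair(pair(pair(pair(b, a), p(b)), m(p(b), pair(b, pair(a, a)), pair(a, a))), pair(m(p(pair(b, k(k(p(a), a), b))), pair(a, pair(a, a)), p(a)), b))   [R2 at 1.2.1]
3. pair(pair(pair(pair(b, a), p(b)), m(p(b), pair(b, pair(a, a)), pair(a, a))), pair(m(p(pair(b, k(k(p(a), a), b))), pair(a, pair(a, a)), p(a)), b))  →  pair(pair(pair(pair(b, a), p(b)), pair(p(b), pair(a, a))), pair(m(p(pair(b, k(k(p(a), a), b))), pair(a, pair(a, a)), p(a)), b))   [R3 at 1.2]
4. pair(pair(pair(pair(b, a), p(b)), pair(p(b), pair(a, a))), pair(m(p(pair(b, k(k(p(a), a), b))), pair(a, pair(a, a)), p(a)), b))  →  pair(pair(pair(pair(b, a), p(b)), pair(p(b), pair(a, a))), pair(pair(p(a), p(a)), b))   [R3 at 2.1]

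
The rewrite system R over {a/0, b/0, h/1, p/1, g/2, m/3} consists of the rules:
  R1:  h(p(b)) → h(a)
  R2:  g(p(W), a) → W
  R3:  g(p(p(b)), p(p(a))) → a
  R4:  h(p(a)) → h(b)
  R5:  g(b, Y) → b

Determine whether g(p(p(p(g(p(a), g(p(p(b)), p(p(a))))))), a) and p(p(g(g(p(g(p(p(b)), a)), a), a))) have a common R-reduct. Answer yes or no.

no — NF(t₁) = p(p(a)), NF(t₂) = p(p(b))

Reduce t₁ = g(p(p(p(g(p(a), g(p(p(b)), p(p(a))))))), a):
1. g(p(p(p(g(p(a), g(p(p(b)), p(p(a))))))), a)  →  p(p(g(p(a), g(p(p(b)), p(p(a))))))   [R2 at ε]
2. p(p(g(p(a), g(p(p(b)), p(p(a))))))  →  p(p(g(p(a), a)))   [R3 at 1.1.2]
3. p(p(g(p(a), a)))  →  p(p(a))   [R2 at 1.1]

Reduce t₂ = p(p(g(g(p(g(p(p(b)), a)), a), a))):
1. p(p(g(g(p(g(p(p(b)), a)), a), a)))  →  p(p(g(g(p(p(b)), a), a)))   [R2 at 1.1.1]
2. p(p(g(g(p(p(b)), a), a)))  →  p(p(g(p(b), a)))   [R2 at 1.1.1]
3. p(p(g(p(b), a)))  →  p(p(b))   [R2 at 1.1]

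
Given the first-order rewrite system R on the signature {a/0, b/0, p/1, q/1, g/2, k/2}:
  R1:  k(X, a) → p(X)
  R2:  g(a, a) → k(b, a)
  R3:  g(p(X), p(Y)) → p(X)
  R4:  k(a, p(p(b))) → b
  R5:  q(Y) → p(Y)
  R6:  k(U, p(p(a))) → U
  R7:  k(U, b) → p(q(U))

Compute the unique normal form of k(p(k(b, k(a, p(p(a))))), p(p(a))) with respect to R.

1. k(p(k(b, k(a, p(p(a))))), p(p(a)))  →  p(k(b, k(a, p(p(a)))))   [R6 at ε]
2. p(k(b, k(a, p(p(a)))))  →  p(k(b, a))   [R6 at 1.2]
3. p(k(b, a))  →  p(p(b))   [R1 at 1]

p(p(b))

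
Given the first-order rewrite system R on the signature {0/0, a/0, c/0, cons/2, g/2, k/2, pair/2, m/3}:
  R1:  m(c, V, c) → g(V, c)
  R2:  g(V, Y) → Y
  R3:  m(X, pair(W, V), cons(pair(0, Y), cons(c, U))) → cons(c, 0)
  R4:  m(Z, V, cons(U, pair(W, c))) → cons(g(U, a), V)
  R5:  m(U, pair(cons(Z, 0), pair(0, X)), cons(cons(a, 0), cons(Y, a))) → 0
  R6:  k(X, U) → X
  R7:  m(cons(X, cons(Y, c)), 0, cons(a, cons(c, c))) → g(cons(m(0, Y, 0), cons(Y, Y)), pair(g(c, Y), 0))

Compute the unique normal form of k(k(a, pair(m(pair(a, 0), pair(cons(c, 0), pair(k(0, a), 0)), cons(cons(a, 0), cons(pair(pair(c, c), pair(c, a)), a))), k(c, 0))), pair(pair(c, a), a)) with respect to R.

a

1. k(k(a, pair(m(pair(a, 0), pair(cons(c, 0), pair(k(0, a), 0)), cons(cons(a, 0), cons(pair(pair(c, c), pair(c, a)), a))), k(c, 0))), pair(pair(c, a), a))  →  k(a, pair(m(pair(a, 0), pair(cons(c, 0), pair(k(0, a), 0)), cons(cons(a, 0), cons(pair(pair(c, c), pair(c, a)), a))), k(c, 0)))   [R6 at ε]
2. k(a, pair(m(pair(a, 0), pair(cons(c, 0), pair(k(0, a), 0)), cons(cons(a, 0), cons(pair(pair(c, c), pair(c, a)), a))), k(c, 0)))  →  a   [R6 at ε]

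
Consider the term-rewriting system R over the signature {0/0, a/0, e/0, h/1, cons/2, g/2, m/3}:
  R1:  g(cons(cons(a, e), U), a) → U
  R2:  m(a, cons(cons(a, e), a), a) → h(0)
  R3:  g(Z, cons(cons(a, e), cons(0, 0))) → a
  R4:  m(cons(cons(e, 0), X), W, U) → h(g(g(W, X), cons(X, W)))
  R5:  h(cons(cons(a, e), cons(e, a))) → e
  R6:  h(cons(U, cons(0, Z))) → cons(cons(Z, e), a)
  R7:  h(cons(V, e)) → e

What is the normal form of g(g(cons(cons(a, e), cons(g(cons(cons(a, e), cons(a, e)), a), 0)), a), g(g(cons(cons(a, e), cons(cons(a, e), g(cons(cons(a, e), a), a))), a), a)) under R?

1. g(g(cons(cons(a, e), cons(g(cons(cons(a, e), cons(a, e)), a), 0)), a), g(g(cons(cons(a, e), cons(cons(a, e), g(cons(cons(a, e), a), a))), a), a))  →  g(cons(g(cons(cons(a, e), cons(a, e)), a), 0), g(g(cons(cons(a, e), cons(cons(a, e), g(cons(cons(a, e), a), a))), a), a))   [R1 at 1]
2. g(cons(g(cons(cons(a, e), cons(a, e)), a), 0), g(g(cons(cons(a, e), cons(cons(a, e), g(cons(cons(a, e), a), a))), a), a))  →  g(cons(cons(a, e), 0), g(g(cons(cons(a, e), cons(cons(a, e), g(cons(cons(a, e), a), a))), a), a))   [R1 at 1.1]
3. g(cons(cons(a, e), 0), g(g(cons(cons(a, e), cons(cons(a, e), g(cons(cons(a, e), a), a))), a), a))  →  g(cons(cons(a, e), 0), g(cons(cons(a, e), g(cons(cons(a, e), a), a)), a))   [R1 at 2.1]
4. g(cons(cons(a, e), 0), g(cons(cons(a, e), g(cons(cons(a, e), a), a)), a))  →  g(cons(cons(a, e), 0), g(cons(cons(a, e), a), a))   [R1 at 2]
5. g(cons(cons(a, e), 0), g(cons(cons(a, e), a), a))  →  g(cons(cons(a, e), 0), a)   [R1 at 2]
6. g(cons(cons(a, e), 0), a)  →  0   [R1 at ε]

0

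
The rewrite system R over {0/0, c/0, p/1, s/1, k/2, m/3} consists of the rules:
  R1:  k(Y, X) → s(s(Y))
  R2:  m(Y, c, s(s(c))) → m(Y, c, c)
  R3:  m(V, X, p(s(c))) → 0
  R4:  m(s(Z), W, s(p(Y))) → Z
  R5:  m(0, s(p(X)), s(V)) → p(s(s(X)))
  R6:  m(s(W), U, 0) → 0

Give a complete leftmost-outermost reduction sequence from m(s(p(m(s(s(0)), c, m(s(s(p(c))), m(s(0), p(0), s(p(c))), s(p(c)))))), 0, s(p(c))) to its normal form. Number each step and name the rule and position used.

p(s(0))

1. m(s(p(m(s(s(0)), c, m(s(s(p(c))), m(s(0), p(0), s(p(c))), s(p(c)))))), 0, s(p(c)))  →  p(m(s(s(0)), c, m(s(s(p(c))), m(s(0), p(0), s(p(c))), s(p(c)))))   [R4 at ε]
2. p(m(s(s(0)), c, m(s(s(p(c))), m(s(0), p(0), s(p(c))), s(p(c)))))  →  p(m(s(s(0)), c, s(p(c))))   [R4 at 1.3]
3. p(m(s(s(0)), c, s(p(c))))  →  p(s(0))   [R4 at 1]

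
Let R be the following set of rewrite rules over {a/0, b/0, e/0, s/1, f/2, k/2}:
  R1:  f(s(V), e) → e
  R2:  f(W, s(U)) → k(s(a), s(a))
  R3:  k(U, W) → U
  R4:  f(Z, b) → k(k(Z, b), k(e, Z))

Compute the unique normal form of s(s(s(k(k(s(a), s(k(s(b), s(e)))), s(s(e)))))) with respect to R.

1. s(s(s(k(k(s(a), s(k(s(b), s(e)))), s(s(e))))))  →  s(s(s(k(s(a), s(k(s(b), s(e)))))))   [R3 at 1.1.1]
2. s(s(s(k(s(a), s(k(s(b), s(e)))))))  →  s(s(s(s(a))))   [R3 at 1.1.1]

s(s(s(s(a))))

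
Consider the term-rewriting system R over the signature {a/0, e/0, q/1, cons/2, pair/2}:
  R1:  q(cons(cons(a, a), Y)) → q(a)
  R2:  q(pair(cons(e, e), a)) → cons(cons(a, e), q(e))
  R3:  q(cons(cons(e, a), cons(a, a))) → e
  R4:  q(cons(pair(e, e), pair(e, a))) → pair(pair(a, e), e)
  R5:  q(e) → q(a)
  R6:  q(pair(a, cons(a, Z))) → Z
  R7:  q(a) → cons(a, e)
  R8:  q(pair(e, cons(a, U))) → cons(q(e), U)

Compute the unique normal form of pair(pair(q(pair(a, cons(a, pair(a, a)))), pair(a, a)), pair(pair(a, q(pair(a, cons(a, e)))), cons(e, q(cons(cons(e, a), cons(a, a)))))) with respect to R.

1. pair(pair(q(pair(a, cons(a, pair(a, a)))), pair(a, a)), pair(pair(a, q(pair(a, cons(a, e)))), cons(e, q(cons(cons(e, a), cons(a, a))))))  →  pair(pair(pair(a, a), pair(a, a)), pair(pair(a, q(pair(a, cons(a, e)))), cons(e, q(cons(cons(e, a), cons(a, a))))))   [R6 at 1.1]
2. pair(pair(pair(a, a), pair(a, a)), pair(pair(a, q(pair(a, cons(a, e)))), cons(e, q(cons(cons(e, a), cons(a, a))))))  →  pair(pair(pair(a, a), pair(a, a)), pair(pair(a, e), cons(e, q(cons(cons(e, a), cons(a, a))))))   [R6 at 2.1.2]
3. pair(pair(pair(a, a), pair(a, a)), pair(pair(a, e), cons(e, q(cons(cons(e, a), cons(a, a))))))  →  pair(pair(pair(a, a), pair(a, a)), pair(pair(a, e), cons(e, e)))   [R3 at 2.2.2]

pair(pair(pair(a, a), pair(a, a)), pair(pair(a, e), cons(e, e)))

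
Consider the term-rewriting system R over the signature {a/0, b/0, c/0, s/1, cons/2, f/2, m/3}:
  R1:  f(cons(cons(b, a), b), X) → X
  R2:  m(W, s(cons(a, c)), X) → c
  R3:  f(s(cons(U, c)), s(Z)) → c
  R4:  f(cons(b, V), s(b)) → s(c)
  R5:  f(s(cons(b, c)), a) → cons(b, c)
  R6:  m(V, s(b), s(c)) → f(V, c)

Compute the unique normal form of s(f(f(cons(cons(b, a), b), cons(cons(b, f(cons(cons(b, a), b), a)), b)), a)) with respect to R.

s(a)

1. s(f(f(cons(cons(b, a), b), cons(cons(b, f(cons(cons(b, a), b), a)), b)), a))  →  s(f(cons(cons(b, f(cons(cons(b, a), b), a)), b), a))   [R1 at 1.1]
2. s(f(cons(cons(b, f(cons(cons(b, a), b), a)), b), a))  →  s(f(cons(cons(b, a), b), a))   [R1 at 1.1.1.2]
3. s(f(cons(cons(b, a), b), a))  →  s(a)   [R1 at 1]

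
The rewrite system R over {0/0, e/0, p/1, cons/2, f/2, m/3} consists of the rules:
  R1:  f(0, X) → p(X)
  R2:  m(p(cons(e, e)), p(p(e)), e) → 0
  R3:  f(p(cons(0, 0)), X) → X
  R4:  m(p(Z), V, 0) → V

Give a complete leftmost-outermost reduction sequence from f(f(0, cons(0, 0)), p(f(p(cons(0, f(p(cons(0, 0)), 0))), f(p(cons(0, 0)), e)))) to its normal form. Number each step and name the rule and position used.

p(e)

1. f(f(0, cons(0, 0)), p(f(p(cons(0, f(p(cons(0, 0)), 0))), f(p(cons(0, 0)), e))))  →  f(p(cons(0, 0)), p(f(p(cons(0, f(p(cons(0, 0)), 0))), f(p(cons(0, 0)), e))))   [R1 at 1]
2. f(p(cons(0, 0)), p(f(p(cons(0, f(p(cons(0, 0)), 0))), f(p(cons(0, 0)), e))))  →  p(f(p(cons(0, f(p(cons(0, 0)), 0))), f(p(cons(0, 0)), e)))   [R3 at ε]
3. p(f(p(cons(0, f(p(cons(0, 0)), 0))), f(p(cons(0, 0)), e)))  →  p(f(p(cons(0, 0)), f(p(cons(0, 0)), e)))   [R3 at 1.1.1.2]
4. p(f(p(cons(0, 0)), f(p(cons(0, 0)), e)))  →  p(f(p(cons(0, 0)), e))   [R3 at 1]
5. p(f(p(cons(0, 0)), e))  →  p(e)   [R3 at 1]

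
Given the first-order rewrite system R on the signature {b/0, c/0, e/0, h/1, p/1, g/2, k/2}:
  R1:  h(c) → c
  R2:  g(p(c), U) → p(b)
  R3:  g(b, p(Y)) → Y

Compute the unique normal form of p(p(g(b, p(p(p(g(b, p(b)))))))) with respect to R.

1. p(p(g(b, p(p(p(g(b, p(b))))))))  →  p(p(p(p(g(b, p(b))))))   [R3 at 1.1]
2. p(p(p(p(g(b, p(b))))))  →  p(p(p(p(b))))   [R3 at 1.1.1.1]

p(p(p(p(b))))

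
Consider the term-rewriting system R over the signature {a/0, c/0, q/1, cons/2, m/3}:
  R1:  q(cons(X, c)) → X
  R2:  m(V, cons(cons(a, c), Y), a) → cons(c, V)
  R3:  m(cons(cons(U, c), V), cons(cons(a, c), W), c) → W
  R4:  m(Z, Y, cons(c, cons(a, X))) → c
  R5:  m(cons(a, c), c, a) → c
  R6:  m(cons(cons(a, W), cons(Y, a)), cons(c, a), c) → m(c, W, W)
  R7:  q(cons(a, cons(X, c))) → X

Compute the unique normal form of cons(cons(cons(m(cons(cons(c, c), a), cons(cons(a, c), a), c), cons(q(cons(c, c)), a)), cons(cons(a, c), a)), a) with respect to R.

1. cons(cons(cons(m(cons(cons(c, c), a), cons(cons(a, c), a), c), cons(q(cons(c, c)), a)), cons(cons(a, c), a)), a)  →  cons(cons(cons(a, cons(q(cons(c, c)), a)), cons(cons(a, c), a)), a)   [R3 at 1.1.1]
2. cons(cons(cons(a, cons(q(cons(c, c)), a)), cons(cons(a, c), a)), a)  →  cons(cons(cons(a, cons(c, a)), cons(cons(a, c), a)), a)   [R1 at 1.1.2.1]

cons(cons(cons(a, cons(c, a)), cons(cons(a, c), a)), a)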